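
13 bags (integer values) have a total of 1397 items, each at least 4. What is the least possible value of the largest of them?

The 13 values sum to 1397, so their maximum is at least ⌈1397/13⌉ = 108.
Taking 7 copies of 107 and 6 copies of 108 gives exactly 1397, so 108 is attained.

108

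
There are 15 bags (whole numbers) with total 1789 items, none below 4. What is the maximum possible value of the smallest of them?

119

The 15 values sum to 1789, so their minimum is at most ⌊1789/15⌋ = 119.
Achievable: 11 of them at 119 and 4 at 120 total 1789.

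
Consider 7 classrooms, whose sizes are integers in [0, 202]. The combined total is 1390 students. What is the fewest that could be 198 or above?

Each value short of 198 is at most 197, costing at least 202 − 197 = 5 against the maximum total of 1414.
We can afford to lose at most 1414 − 1390 = 24, so at most ⌊24/5⌋ = 4 fall short, and at least 3 are ≥ 198.
Exactly 3 works: 3 values at 202 and 4 at 197 total 1394; lower one of the high values by 4 (still ≥ 198) to hit 1390.

3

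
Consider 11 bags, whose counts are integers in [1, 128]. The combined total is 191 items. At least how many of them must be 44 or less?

If only k of them are at most 44, the other 11 − k are at least 45, so the total is at least (11 − k)·45 + k·1.
This is ≤ 191, so (11 − k)·45 + 1k ≤ 191, which gives k ≥ 7.
Exactly 7 works: 7 values at 1 and 4 at 45 total 187; raise one of the low values by 4 (still ≤ 44) to hit 191.

7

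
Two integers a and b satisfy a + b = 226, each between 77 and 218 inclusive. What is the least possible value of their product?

11473

Since a + b is fixed, pushing one of them to its bound minimizes the product.
At the endpoint a = 77, b = 226 − 77 = 149, so ab = 77 × 149 = 11473.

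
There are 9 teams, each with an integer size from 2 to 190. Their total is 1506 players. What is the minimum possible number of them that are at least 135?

Suppose at most 9 − j of them reach 135; then j values are ≤ 134 and the rest ≤ 190.
The total is then ≤ 134·j + 190·(9 − j) = 1710 − 56j. For this to be ≥ 1506 we need j ≤ 3, so at least 9 − 3 = 6 must reach 135.
Exactly 6 works: 6 values at 190 and 3 at 134 total 1542; lower one of the high values by 36 (still ≥ 135) to hit 1506.

6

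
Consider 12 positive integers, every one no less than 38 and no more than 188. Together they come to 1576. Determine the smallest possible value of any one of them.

Minimizing one value means maximizing the remaining 11.
The other 11 can take up 11 × 188 = 2068 ≥ 1576 − 38, so one integer can sit at its floor of 38.
Achievable: one at 38 and the other 11 totalling 1538, which fits since 11 × 38 ≤ 1538 ≤ 11 × 188.

38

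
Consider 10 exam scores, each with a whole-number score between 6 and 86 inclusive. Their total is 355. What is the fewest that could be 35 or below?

1

Let j be the number exceeding 35. Then the total is ≥ 36·j + 6·(10 − j) = 60 + 30j.
So 30j ≤ 295 and j ≤ 9; hence at least 10 − 9 = 1 are ≤ 35.
Exactly 1 works: 1 value at 6 and 9 at 36 total 330; raise one of the low values by 25 (still ≤ 35) to hit 355.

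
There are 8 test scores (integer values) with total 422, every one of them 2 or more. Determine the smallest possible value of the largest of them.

53

Some value must be at least ⌈422/8⌉ = 53, since 8 × 52 = 416 < 422.
Taking 2 copies of 52 and 6 copies of 53 gives exactly 422, so 53 is attained.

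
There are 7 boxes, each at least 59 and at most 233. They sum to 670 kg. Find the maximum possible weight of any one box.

To make one box as large as possible, make the other 6 as small as possible.
The other 6 contribute at least 6 × 59 = 354, leaving at most 670 − 354 = 316.
But each box is capped at 233, so the maximum is 233.
Achievable: one at 233 and the other 6 totalling 437, which fits since 6 × 59 ≤ 437 ≤ 6 × 233.

233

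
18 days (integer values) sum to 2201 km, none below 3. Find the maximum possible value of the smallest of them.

122

If every one of the 18 were at least 123, the total would be at least 18 × 123 = 2214 > 2201.
Taking 13 copies of 122 and 5 copies of 123 gives exactly 2201, so 122 is attained.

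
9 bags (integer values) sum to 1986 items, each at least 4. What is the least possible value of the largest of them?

The average is 1986/9 > 220, so not all 9 can be 220 or less; the largest is ≥ 221.
Achievable: 6 of them at 221 and 3 at 220 total 1986.

221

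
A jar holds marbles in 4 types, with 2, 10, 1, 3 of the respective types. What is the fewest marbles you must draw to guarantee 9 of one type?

In the worst case you take as many as possible of each type without reaching 9: 2 + 8 + 1 + 3 = 14.
The next one must give 9 of some type, so 14 + 1 = 15.

15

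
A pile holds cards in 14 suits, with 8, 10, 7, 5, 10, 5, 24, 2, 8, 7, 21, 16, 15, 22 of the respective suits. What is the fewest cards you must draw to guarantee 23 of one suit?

In the worst case you take as many as possible of each suit without reaching 23: 8 + 10 + 7 + 5 + 10 + 5 + 22 + 2 + 8 + 7 + 21 + 16 + 15 + 22 = 158.
The next one must give 23 of some suit, so 158 + 1 = 159.

159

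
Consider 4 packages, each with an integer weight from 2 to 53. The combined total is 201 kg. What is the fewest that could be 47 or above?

3

If only k of them are at least 47, the other 4 − k are at most 46, so the total is at most k·53 + (4 − k)·46.
This must reach 201, so k·53 + (4 − k)·46 ≥ 201, giving k ≥ 3.
Exactly 3 works: 3 values at 53 and 1 at 46 total 205; lower one of the high values by 4 (still ≥ 47) to hit 201.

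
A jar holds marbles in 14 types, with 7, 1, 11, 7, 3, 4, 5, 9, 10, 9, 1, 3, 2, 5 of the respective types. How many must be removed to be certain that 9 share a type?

In the worst case you take as many as possible of each type without reaching 9: 7 + 1 + 8 + 7 + 3 + 4 + 5 + 8 + 8 + 8 + 1 + 3 + 2 + 5 = 70.
The next one must give 9 of some type, so 70 + 1 = 71.

71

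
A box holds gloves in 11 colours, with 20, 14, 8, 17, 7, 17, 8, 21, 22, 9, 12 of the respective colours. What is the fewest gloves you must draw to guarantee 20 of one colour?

150

In the worst case you take as many as possible of each colour without reaching 20: 19 + 14 + 8 + 17 + 7 + 17 + 8 + 19 + 19 + 9 + 12 = 149.
The next one must give 20 of some colour, so 149 + 1 = 150.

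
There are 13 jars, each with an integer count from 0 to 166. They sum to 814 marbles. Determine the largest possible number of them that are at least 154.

5

If k of the values are ≥ 154, the total is ≥ 154k + 0(13 − k).
Setting 154k + 0(13 − k) ≤ 814 gives 154k ≤ 814, so k ≤ 5.
k = 5 is achieved by 5 values at 154 and 8 at 0, total 770; add 44 to one value (staying below 154) to reach 814.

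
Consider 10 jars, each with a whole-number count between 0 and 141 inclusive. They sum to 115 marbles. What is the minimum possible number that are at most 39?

8

Each value above 39 is at least 40, contributing at least 40 − 0 = 40 above the floor 0.
The sum exceeds the floor total 0 by 115, so at most ⌊115/40⌋ = 2 exceed 39, and at least 8 are ≤ 39.
Exactly 8 works: 8 values at 0 and 2 at 40 total 80; raise one of the low values by 35 (still ≤ 39) to hit 115.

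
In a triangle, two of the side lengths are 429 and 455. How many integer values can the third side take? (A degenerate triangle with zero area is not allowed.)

857

The triangle inequality gives |429 − 455| < c < 429 + 455, i.e. 26 < c < 884.
So c can be any integer from 27 to 883: 857 values.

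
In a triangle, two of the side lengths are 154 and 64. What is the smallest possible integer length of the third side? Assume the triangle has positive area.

The third side must exceed |154 − 64| = 90.
The smallest integer above 90 is 91.

91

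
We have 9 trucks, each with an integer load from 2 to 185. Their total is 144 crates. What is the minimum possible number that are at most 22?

Each value above 22 is at least 23, contributing at least 23 − 2 = 21 above the floor 2.
The sum exceeds the floor total 18 by 126, so at most ⌊126/21⌋ = 6 exceed 22, and at least 3 are ≤ 22.
Exactly 3 works: 3 values at 2 and 6 at 23 total 144.

3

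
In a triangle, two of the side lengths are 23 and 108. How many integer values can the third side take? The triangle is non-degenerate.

The triangle inequality gives |23 − 108| < c < 23 + 108, i.e. 85 < c < 131.
So c can be any integer from 86 to 130: 45 values.

45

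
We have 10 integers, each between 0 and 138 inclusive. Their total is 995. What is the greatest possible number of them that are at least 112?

8

If k of the values are ≥ 112, the total is ≥ 112k + 0(10 − k).
Setting 112k + 0(10 − k) ≤ 995 gives 112k ≤ 995, so k ≤ 8.
k = 8 is achieved by 8 values at 112 and 2 at 0, total 896; add 99 to one value (staying below 112) to reach 995.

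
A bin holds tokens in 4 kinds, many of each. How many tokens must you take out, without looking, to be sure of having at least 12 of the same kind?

45

In the worst case you draw 11 of each of the 4 kinds: 4 × 11 = 44.
One more forces 12 of some kind, so 44 + 1 = 45.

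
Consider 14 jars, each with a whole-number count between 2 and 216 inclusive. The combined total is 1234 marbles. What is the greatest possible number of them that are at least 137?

If k of the values are ≥ 137, the total is ≥ 137k + 2(14 − k).
Setting 137k + 2(14 − k) ≤ 1234 gives 135k ≤ 1206, so k ≤ 8.
k = 8 is achieved by 8 values at 137 and 6 at 2, total 1108; add 126 to one value (staying below 137) to reach 1234.

8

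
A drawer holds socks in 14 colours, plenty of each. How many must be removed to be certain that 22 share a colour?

295

You could draw 21 of every colour without reaching 22 of any — 294 in all.
One more forces 22 of some colour, so 294 + 1 = 295.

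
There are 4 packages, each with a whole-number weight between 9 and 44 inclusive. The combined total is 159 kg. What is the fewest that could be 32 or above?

3

Suppose at most 4 − j of them reach 32; then j values are ≤ 31 and the rest ≤ 44.
The total is then ≤ 31·j + 44·(4 − j) = 176 − 13j. For this to be ≥ 159 we need j ≤ 1, so at least 4 − 1 = 3 must reach 32.
Exactly 3 works: 3 values at 44 and 1 at 31 total 163; lower one of the high values by 4 (still ≥ 32) to hit 159.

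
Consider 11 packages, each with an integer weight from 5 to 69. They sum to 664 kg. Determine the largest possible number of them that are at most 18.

Suppose k of them are at most 18. Those contribute at most 18 each and the rest at most 69 each.
So the total is at most 18k + 69(11 − k) = 759 − 51k. This must still be ≥ 664, so k ≤ 1.
k = 1 is achieved by 1 value at 18 and 10 at 69, total 708; lower one of the 69's by 44 (still > 18) to reach 664.

1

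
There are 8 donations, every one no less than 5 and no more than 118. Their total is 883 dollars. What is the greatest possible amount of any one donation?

To make one donation as large as possible, make the other 7 as small as possible.
The other 7 contribute at least 7 × 5 = 35, leaving at most 883 − 35 = 848.
But each donation is capped at 118, so the maximum is 118.
Achievable: one at 118 and the other 7 totalling 765, which fits since 7 × 5 ≤ 765 ≤ 7 × 118.

118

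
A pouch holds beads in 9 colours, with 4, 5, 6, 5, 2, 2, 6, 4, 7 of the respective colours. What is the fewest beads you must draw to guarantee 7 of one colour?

In the worst case you take as many as possible of each colour without reaching 7: 4 + 5 + 6 + 5 + 2 + 2 + 6 + 4 + 6 = 40.
The next one must give 7 of some colour, so 40 + 1 = 41.

41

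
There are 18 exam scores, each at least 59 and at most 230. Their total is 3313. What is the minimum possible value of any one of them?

59

Minimizing one value means maximizing the remaining 17.
The other 17 can take up 17 × 230 = 3910 ≥ 3313 − 59, so one score can sit at its floor of 59.
Achievable: one at 59 and the other 17 totalling 3254, which fits since 17 × 59 ≤ 3254 ≤ 17 × 230.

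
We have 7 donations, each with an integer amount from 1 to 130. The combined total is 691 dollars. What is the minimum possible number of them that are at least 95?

Suppose at most 7 − j of them reach 95; then j values are ≤ 94 and the rest ≤ 130.
The total is then ≤ 94·j + 130·(7 − j) = 910 − 36j. For this to be ≥ 691 we need j ≤ 6, so at least 7 − 6 = 1 must reach 95.
Exactly 1 works: 1 value at 130 and 6 at 94 total 694; lower one of the high values by 3 (still ≥ 95) to hit 691.

1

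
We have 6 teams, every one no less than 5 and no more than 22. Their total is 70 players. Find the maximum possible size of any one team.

22

Maximizing one value means minimizing the remaining 5.
The other 5 contribute at least 5 × 5 = 25, leaving at most 70 − 25 = 45.
But each team is capped at 22, so the maximum is 22.
Achievable: one at 22 and the other 5 totalling 48, which fits since 5 × 5 ≤ 48 ≤ 5 × 22.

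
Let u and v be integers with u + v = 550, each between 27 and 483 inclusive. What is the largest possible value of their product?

For a fixed sum, the product uv is largest when u and v are as close as possible.
Taking u = 275 and v = 275 (both in [27, 483]) gives uv = 75625.

75625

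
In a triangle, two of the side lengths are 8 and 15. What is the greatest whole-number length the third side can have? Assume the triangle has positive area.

The third side must be less than 8 + 15 = 23.
The largest integer below 23 is 22.

22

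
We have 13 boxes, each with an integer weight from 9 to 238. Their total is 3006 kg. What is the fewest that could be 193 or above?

12

If only k of them are at least 193, the other 13 − k are at most 192, so the total is at most k·238 + (13 − k)·192.
This must reach 3006, so k·238 + (13 − k)·192 ≥ 3006, giving k ≥ 12.
Exactly 12 works: 12 values at 238 and 1 at 192 total 3048; lower one of the high values by 42 (still ≥ 193) to hit 3006.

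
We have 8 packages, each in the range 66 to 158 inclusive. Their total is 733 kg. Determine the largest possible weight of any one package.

158

To make one package as large as possible, make the other 7 as small as possible.
The other 7 contribute at least 7 × 66 = 462, leaving at most 733 − 462 = 271.
But each package is capped at 158, so the maximum is 158.
Achievable: one at 158 and the other 7 totalling 575, which fits since 7 × 66 ≤ 575 ≤ 7 × 158.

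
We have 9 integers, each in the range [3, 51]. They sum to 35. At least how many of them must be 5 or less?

Let j be the number exceeding 5. Then the total is ≥ 6·j + 3·(9 − j) = 27 + 3j.
So 3j ≤ 8 and j ≤ 2; hence at least 9 − 2 = 7 are ≤ 5.
Exactly 7 works: 7 values at 3 and 2 at 6 total 33; raise one of the low values by 2 (still ≤ 5) to hit 35.

7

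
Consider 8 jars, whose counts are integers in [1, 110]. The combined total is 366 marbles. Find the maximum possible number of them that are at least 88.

Suppose k of them are at least 88. Those contribute at least 88 each and the other 8 − k at least 1 each.
So the total is at least 88k + 1(8 − k) = 8 + 87k. This must be ≤ 366, giving k ≤ 4.
k = 4 is achieved by 4 values at 88 and 4 at 1, total 356; add 10 to one value (staying below 88) to reach 366.

4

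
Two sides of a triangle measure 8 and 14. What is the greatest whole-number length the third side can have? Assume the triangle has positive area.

21

The third side must be less than 8 + 14 = 22.
The largest integer below 22 is 21.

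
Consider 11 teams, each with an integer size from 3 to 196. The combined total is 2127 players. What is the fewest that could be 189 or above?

Each value short of 189 is at most 188, costing at least 196 − 188 = 8 against the maximum total of 2156.
We can afford to lose at most 2156 − 2127 = 29, so at most ⌊29/8⌋ = 3 fall short, and at least 8 are ≥ 189.
Exactly 8 works: 8 values at 196 and 3 at 188 total 2132; lower one of the high values by 5 (still ≥ 189) to hit 2127.

8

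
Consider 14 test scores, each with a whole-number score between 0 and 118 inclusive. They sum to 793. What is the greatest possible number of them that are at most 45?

11

Suppose k of them are at most 45. Those contribute at most 45 each and the rest at most 118 each.
So the total is at most 45k + 118(14 − k) = 1652 − 73k. This must still be ≥ 793, so k ≤ 11.
k = 11 is achieved by 11 values at 45 and 3 at 118, total 849; lower one of the 118's by 56 (still > 45) to reach 793.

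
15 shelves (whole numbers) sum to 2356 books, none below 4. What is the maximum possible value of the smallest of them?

If every one of the 15 were at least 158, the total would be at least 15 × 158 = 2370 > 2356.
Achievable: 14 of them at 157 and 1 at 158 total 2356.

157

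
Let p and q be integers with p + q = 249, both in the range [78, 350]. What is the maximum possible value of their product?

For a fixed sum, the product pq is largest when p and q are as close as possible.
Taking p = 124 and q = 125 (both in [78, 350]) gives pq = 15500.

15500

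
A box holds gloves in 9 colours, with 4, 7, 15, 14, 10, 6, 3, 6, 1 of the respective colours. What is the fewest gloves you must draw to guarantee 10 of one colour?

55

In the worst case you take as many as possible of each colour without reaching 10: 4 + 7 + 9 + 9 + 9 + 6 + 3 + 6 + 1 = 54.
The next one must give 10 of some colour, so 54 + 1 = 55.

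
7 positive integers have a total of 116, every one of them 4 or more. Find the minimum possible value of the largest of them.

If every one of the 7 were at most 16, the total would be at most 7 × 16 = 112 < 116.
Equality holds with 4 values of 17 and 3 values of 16.

17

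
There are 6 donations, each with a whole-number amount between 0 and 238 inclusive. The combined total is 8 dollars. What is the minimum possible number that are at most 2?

Let j be the number exceeding 2. Then the total is ≥ 3·j + 0·(6 − j) = 0 + 3j.
So 3j ≤ 8 and j ≤ 2; hence at least 6 − 2 = 4 are ≤ 2.
Exactly 4 works: 4 values at 0 and 2 at 3 total 6; raise one of the low values by 2 (still ≤ 2) to hit 8.

4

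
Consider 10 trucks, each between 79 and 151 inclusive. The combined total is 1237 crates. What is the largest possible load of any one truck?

Maximizing one value means minimizing the remaining 9.
The other 9 contribute at least 9 × 79 = 711, leaving at most 1237 − 711 = 526.
But each truck is capped at 151, so the maximum is 151.
Achievable: one at 151 and the other 9 totalling 1086, which fits since 9 × 79 ≤ 1086 ≤ 9 × 151.

151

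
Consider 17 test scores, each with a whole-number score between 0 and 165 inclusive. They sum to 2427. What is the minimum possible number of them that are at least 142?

Each value short of 142 is at most 141, costing at least 165 − 141 = 24 against the maximum total of 2805.
We can afford to lose at most 2805 − 2427 = 378, so at most ⌊378/24⌋ = 15 fall short, and at least 2 are ≥ 142.
Exactly 2 works: 2 values at 165 and 15 at 141 total 2445; lower one of the high values by 18 (still ≥ 142) to hit 2427.

2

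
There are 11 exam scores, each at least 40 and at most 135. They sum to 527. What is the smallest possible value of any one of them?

40

Minimizing one value means maximizing the remaining 10.
The other 10 can take up 10 × 135 = 1350 ≥ 527 − 40, so one score can sit at its floor of 40.
Achievable: one at 40 and the other 10 totalling 487, which fits since 10 × 40 ≤ 487 ≤ 10 × 135.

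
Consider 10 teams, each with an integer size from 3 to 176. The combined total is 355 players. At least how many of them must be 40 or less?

Each value above 40 is at least 41, contributing at least 41 − 3 = 38 above the floor 3.
The sum exceeds the floor total 30 by 325, so at most ⌊325/38⌋ = 8 exceed 40, and at least 2 are ≤ 40.
Exactly 2 works: 2 values at 3 and 8 at 41 total 334; raise one of the low values by 21 (still ≤ 40) to hit 355.

2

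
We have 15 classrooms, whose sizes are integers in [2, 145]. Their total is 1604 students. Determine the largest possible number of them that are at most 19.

4

Each value at 19 or below falls at least 145 − 19 = 126 short of the ceiling 145.
The ceiling total is 15 × 145 = 2175, and we need 1604, so at most ⌊(2175 − 1604)/126⌋ = 4 can be that low.
k = 4 is achieved by 4 values at 19 and 11 at 145, total 1671; lower one of the 145's by 67 (still > 19) to reach 1604.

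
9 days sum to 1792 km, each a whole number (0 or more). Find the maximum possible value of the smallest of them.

199

The average is 1792/9 < 200, so some value is ≤ 199.
Taking 8 copies of 199 and 1 copy of 200 gives exactly 1792, so 199 is attained.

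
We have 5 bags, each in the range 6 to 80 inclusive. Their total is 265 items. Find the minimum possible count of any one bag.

Minimizing one value means maximizing the remaining 4.
The other 4 can take up 4 × 80 = 320 ≥ 265 − 6, so one bag can sit at its floor of 6.
Achievable: one at 6 and the other 4 totalling 259, which fits since 4 × 6 ≤ 259 ≤ 4 × 80.

6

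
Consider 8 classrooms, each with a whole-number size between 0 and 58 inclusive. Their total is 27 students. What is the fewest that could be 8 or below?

If only k of them are at most 8, the other 8 − k are at least 9, so the total is at least (8 − k)·9 + k·0.
This is ≤ 27, so (8 − k)·9 + 0k ≤ 27, which gives k ≥ 5.
Exactly 5 works: 5 values at 0 and 3 at 9 total 27.

5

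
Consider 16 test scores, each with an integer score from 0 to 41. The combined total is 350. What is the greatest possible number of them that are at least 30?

11

With k values at 30 or above and the rest at least 0, the sum is at least 0 + 30k.
Since the sum is 350, we need 30k ≤ 350, i.e. k ≤ 11.
k = 11 is achieved by 11 values at 30 and 5 at 0, total 330; add 20 to one value (staying below 30) to reach 350.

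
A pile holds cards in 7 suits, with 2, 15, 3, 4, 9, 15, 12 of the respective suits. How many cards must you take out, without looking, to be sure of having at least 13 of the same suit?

In the worst case you take as many as possible of each suit without reaching 13: 2 + 12 + 3 + 4 + 9 + 12 + 12 = 54.
The next one must give 13 of some suit, so 54 + 1 = 55.

55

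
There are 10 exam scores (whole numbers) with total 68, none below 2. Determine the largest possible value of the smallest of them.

The average is 68/10 < 7, so some value is ≤ 6.
Equality holds with 2 values of 6 and 8 values of 7.

6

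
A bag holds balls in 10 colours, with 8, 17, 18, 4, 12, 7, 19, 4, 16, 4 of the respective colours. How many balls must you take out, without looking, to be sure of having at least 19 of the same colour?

In the worst case you take as many as possible of each colour without reaching 19: 8 + 17 + 18 + 4 + 12 + 7 + 18 + 4 + 16 + 4 = 108.
The next one must give 19 of some colour, so 108 + 1 = 109.

109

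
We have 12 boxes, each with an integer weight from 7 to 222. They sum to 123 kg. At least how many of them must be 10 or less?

Let j be the number exceeding 10. Then the total is ≥ 11·j + 7·(12 − j) = 84 + 4j.
So 4j ≤ 39 and j ≤ 9; hence at least 12 − 9 = 3 are ≤ 10.
Exactly 3 works: 3 values at 7 and 9 at 11 total 120; raise one of the low values by 3 (still ≤ 10) to hit 123.

3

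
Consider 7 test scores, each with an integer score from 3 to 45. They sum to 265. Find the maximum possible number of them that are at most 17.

1

Suppose k of them are at most 17. Those contribute at most 17 each and the rest at most 45 each.
So the total is at most 17k + 45(7 − k) = 315 − 28k. This must still be ≥ 265, so k ≤ 1.
k = 1 is achieved by 1 value at 17 and 6 at 45, total 287; lower one of the 45's by 22 (still > 17) to reach 265.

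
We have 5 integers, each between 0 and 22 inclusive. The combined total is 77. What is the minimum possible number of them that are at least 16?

If only k of them are at least 16, the other 5 − k are at most 15, so the total is at most k·22 + (5 − k)·15.
This must reach 77, so k·22 + (5 − k)·15 ≥ 77, giving k ≥ 1.
Exactly 1 works: 1 value at 22 and 4 at 15 total 82; lower one of the high values by 5 (still ≥ 16) to hit 77.

1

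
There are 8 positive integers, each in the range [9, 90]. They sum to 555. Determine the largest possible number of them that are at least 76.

If k of the values are ≥ 76, the total is ≥ 76k + 9(8 − k).
Setting 76k + 9(8 − k) ≤ 555 gives 67k ≤ 483, so k ≤ 7.
k = 7 is achieved by 7 values at 76 and 1 at 9, total 541; add 14 to one value (staying below 76) to reach 555.

7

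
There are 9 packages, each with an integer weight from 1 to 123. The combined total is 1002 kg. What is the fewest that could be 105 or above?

4

Suppose at most 9 − j of them reach 105; then j values are ≤ 104 and the rest ≤ 123.
The total is then ≤ 104·j + 123·(9 − j) = 1107 − 19j. For this to be ≥ 1002 we need j ≤ 5, so at least 9 − 5 = 4 must reach 105.
Exactly 4 works: 4 values at 123 and 5 at 104 total 1012; lower one of the high values by 10 (still ≥ 105) to hit 1002.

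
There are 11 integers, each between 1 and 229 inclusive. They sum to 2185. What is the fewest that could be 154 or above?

7

Suppose at most 11 − j of them reach 154; then j values are ≤ 153 and the rest ≤ 229.
The total is then ≤ 153·j + 229·(11 − j) = 2519 − 76j. For this to be ≥ 2185 we need j ≤ 4, so at least 11 − 4 = 7 must reach 154.
Exactly 7 works: 7 values at 229 and 4 at 153 total 2215; lower one of the high values by 30 (still ≥ 154) to hit 2185.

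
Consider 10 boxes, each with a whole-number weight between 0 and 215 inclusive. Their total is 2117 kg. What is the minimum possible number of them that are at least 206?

Suppose at most 10 − j of them reach 206; then j values are ≤ 205 and the rest ≤ 215.
The total is then ≤ 205·j + 215·(10 − j) = 2150 − 10j. For this to be ≥ 2117 we need j ≤ 3, so at least 10 − 3 = 7 must reach 206.
Exactly 7 works: 7 values at 215 and 3 at 205 total 2120; lower one of the high values by 3 (still ≥ 206) to hit 2117.

7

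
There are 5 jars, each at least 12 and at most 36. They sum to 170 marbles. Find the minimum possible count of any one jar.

26

To make one jar as small as possible, make the other 4 as large as possible.
The other 4 contribute at most 4 × 36 = 144, leaving at least 170 − 144 = 26.
Since 26 ≥ 12, this is achievable: one at 26 and 4 at 36.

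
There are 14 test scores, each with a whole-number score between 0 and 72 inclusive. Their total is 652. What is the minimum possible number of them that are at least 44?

Each value short of 44 is at most 43, costing at least 72 − 43 = 29 against the maximum total of 1008.
We can afford to lose at most 1008 − 652 = 356, so at most ⌊356/29⌋ = 12 fall short, and at least 2 are ≥ 44.
Exactly 2 works: 2 values at 72 and 12 at 43 total 660; lower one of the high values by 8 (still ≥ 44) to hit 652.

2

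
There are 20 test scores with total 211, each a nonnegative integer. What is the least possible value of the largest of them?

11

If every one of the 20 were at most 10, the total would be at most 20 × 10 = 200 < 211.
Equality holds with 11 values of 11 and 9 values of 10.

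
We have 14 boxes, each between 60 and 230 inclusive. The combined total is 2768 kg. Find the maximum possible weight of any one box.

To make one box as large as possible, make the other 13 as small as possible.
The other 13 contribute at least 13 × 60 = 780, leaving at most 2768 − 780 = 1988.
But each box is capped at 230, so the maximum is 230.
Achievable: one at 230 and the other 13 totalling 2538, which fits since 13 × 60 ≤ 2538 ≤ 13 × 230.

230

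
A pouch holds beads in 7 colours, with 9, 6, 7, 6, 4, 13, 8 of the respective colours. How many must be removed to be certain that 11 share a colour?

51

In the worst case you take as many as possible of each colour without reaching 11: 9 + 6 + 7 + 6 + 4 + 10 + 8 = 50.
The next one must give 11 of some colour, so 50 + 1 = 51.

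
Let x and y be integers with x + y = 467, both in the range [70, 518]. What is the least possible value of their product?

27790

Since x + y is fixed, pushing one of them to its bound minimizes the product.
At the endpoint x = 70, y = 467 − 70 = 397, so xy = 70 × 397 = 27790.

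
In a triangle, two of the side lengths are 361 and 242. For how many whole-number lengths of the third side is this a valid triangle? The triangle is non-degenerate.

The triangle inequality gives |361 − 242| < c < 361 + 242, i.e. 119 < c < 603.
So c can be any integer from 120 to 602: 483 values.

483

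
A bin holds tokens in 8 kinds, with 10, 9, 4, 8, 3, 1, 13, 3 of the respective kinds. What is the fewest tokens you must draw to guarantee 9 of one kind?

44

In the worst case you take as many as possible of each kind without reaching 9: 8 + 8 + 4 + 8 + 3 + 1 + 8 + 3 = 43.
The next one must give 9 of some kind, so 43 + 1 = 44.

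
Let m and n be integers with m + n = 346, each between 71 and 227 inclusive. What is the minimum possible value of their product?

mn = m(346 − m) is concave in m, so over [119, 227] it is minimized at an endpoint.
The extreme feasible split is m = 119, n = 227, giving mn = 27013.

27013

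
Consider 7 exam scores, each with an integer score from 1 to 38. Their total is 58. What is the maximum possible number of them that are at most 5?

Suppose k of them are at most 5. Those contribute at most 5 each and the rest at most 38 each.
So the total is at most 5k + 38(7 − k) = 266 − 33k. This must still be ≥ 58, so k ≤ 6.
k = 6 is achieved by 6 values at 5 and 1 at 38, total 68; lower one of the 38's by 10 (still > 5) to reach 58.

6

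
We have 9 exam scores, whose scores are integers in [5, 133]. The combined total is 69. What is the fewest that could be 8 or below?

3

Let j be the number exceeding 8. Then the total is ≥ 9·j + 5·(9 − j) = 45 + 4j.
So 4j ≤ 24 and j ≤ 6; hence at least 9 − 6 = 3 are ≤ 8.
Exactly 3 works: 3 values at 5 and 6 at 9 total 69.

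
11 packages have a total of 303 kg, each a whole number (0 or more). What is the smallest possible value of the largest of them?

Some value must be at least ⌈303/11⌉ = 28, since 11 × 27 = 297 < 303.
Equality holds with 6 values of 28 and 5 values of 27.

28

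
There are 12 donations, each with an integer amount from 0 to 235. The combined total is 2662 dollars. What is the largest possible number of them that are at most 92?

1

Suppose k of them are at most 92. Those contribute at most 92 each and the rest at most 235 each.
So the total is at most 92k + 235(12 − k) = 2820 − 143k. This must still be ≥ 2662, so k ≤ 1.
k = 1 is achieved by 1 value at 92 and 11 at 235, total 2677; lower one of the 235's by 15 (still > 92) to reach 2662.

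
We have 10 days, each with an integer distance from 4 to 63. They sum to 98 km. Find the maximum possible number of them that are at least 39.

1

Suppose k of them are at least 39. Those contribute at least 39 each and the other 10 − k at least 4 each.
So the total is at least 39k + 4(10 − k) = 40 + 35k. This must be ≤ 98, giving k ≤ 1.
k = 1 is achieved by 1 value at 39 and 9 at 4, total 75; add 23 to one value (staying below 39) to reach 98.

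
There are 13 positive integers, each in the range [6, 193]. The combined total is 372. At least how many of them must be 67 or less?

9

Let j be the number exceeding 67. Then the total is ≥ 68·j + 6·(13 − j) = 78 + 62j.
So 62j ≤ 294 and j ≤ 4; hence at least 13 − 4 = 9 are ≤ 67.
Exactly 9 works: 9 values at 6 and 4 at 68 total 326; raise one of the low values by 46 (still ≤ 67) to hit 372.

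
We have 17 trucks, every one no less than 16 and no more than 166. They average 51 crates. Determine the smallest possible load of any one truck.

To make one truck as small as possible, make the other 16 as large as possible.
The total is 17 × 51 = 867.
The other 16 can take up 16 × 166 = 2656 ≥ 867 − 16, so one truck can sit at its floor of 16.
Achievable: one at 16 and the other 16 totalling 851, which fits since 16 × 16 ≤ 851 ≤ 16 × 166.

16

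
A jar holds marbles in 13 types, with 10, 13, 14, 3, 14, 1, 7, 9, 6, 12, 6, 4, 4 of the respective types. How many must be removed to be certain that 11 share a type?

91

In the worst case you take as many as possible of each type without reaching 11: 10 + 10 + 10 + 3 + 10 + 1 + 7 + 9 + 6 + 10 + 6 + 4 + 4 = 90.
The next one must give 11 of some type, so 90 + 1 = 91.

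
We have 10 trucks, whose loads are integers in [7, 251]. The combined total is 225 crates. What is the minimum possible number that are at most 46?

7

Each value above 46 is at least 47, contributing at least 47 − 7 = 40 above the floor 7.
The sum exceeds the floor total 70 by 155, so at most ⌊155/40⌋ = 3 exceed 46, and at least 7 are ≤ 46.
Exactly 7 works: 7 values at 7 and 3 at 47 total 190; raise one of the low values by 35 (still ≤ 46) to hit 225.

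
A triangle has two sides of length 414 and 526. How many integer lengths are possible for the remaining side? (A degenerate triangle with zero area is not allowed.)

The triangle inequality gives |414 − 526| < c < 414 + 526, i.e. 112 < c < 940.
So c can be any integer from 113 to 939: 827 values.

827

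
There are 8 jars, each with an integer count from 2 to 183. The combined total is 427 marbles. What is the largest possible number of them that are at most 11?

6

Each value at 11 or below falls at least 183 − 11 = 172 short of the ceiling 183.
The ceiling total is 8 × 183 = 1464, and we need 427, so at most ⌊(1464 − 427)/172⌋ = 6 can be that low.
k = 6 is achieved by 6 values at 11 and 2 at 183, total 432; lower one of the 183's by 5 (still > 11) to reach 427.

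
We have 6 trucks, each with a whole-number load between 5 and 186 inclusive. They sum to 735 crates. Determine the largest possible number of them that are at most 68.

Each value at 68 or below falls at least 186 − 68 = 118 short of the ceiling 186.
The ceiling total is 6 × 186 = 1116, and we need 735, so at most ⌊(1116 − 735)/118⌋ = 3 can be that low.
k = 3 is achieved by 3 values at 68 and 3 at 186, total 762; lower one of the 186's by 27 (still > 68) to reach 735.

3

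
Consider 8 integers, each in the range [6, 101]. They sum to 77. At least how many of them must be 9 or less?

1

Each value above 9 is at least 10, contributing at least 10 − 6 = 4 above the floor 6.
The sum exceeds the floor total 48 by 29, so at most ⌊29/4⌋ = 7 exceed 9, and at least 1 are ≤ 9.
Exactly 1 works: 1 value at 6 and 7 at 10 total 76; raise one of the low values by 1 (still ≤ 9) to hit 77.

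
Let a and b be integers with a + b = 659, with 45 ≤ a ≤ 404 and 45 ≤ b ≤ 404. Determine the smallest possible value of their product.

103020

ab = a(659 − a) is concave in a, so over [255, 404] it is minimized at an endpoint.
At the endpoint a = 255, b = 659 − 255 = 404, so ab = 255 × 404 = 103020.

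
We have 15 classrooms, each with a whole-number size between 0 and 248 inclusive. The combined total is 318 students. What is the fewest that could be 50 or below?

Each value above 50 is at least 51, contributing at least 51 − 0 = 51 above the floor 0.
The sum exceeds the floor total 0 by 318, so at most ⌊318/51⌋ = 6 exceed 50, and at least 9 are ≤ 50.
Exactly 9 works: 9 values at 0 and 6 at 51 total 306; raise one of the low values by 12 (still ≤ 50) to hit 318.

9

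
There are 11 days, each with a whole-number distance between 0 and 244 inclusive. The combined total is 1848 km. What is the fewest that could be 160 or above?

2

Each value short of 160 is at most 159, costing at least 244 − 159 = 85 against the maximum total of 2684.
We can afford to lose at most 2684 − 1848 = 836, so at most ⌊836/85⌋ = 9 fall short, and at least 2 are ≥ 160.
Exactly 2 works: 2 values at 244 and 9 at 159 total 1919; lower one of the high values by 71 (still ≥ 160) to hit 1848.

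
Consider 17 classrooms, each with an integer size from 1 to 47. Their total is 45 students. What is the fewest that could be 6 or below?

13

If only k of them are at most 6, the other 17 − k are at least 7, so the total is at least (17 − k)·7 + k·1.
This is ≤ 45, so (17 − k)·7 + 1k ≤ 45, which gives k ≥ 13.
Exactly 13 works: 13 values at 1 and 4 at 7 total 41; raise one of the low values by 4 (still ≤ 6) to hit 45.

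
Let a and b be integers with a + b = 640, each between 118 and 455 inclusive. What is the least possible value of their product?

84175

ab = a(640 − a) is concave in a, so over [185, 455] it is minimized at an endpoint.
The extreme feasible split is a = 185, b = 455, giving ab = 84175.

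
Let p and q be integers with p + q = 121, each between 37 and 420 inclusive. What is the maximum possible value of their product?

pq = p(121 − p) is maximized when p is as near 121/2 as the bounds allow.
Taking p = 60 and q = 61 (both in [37, 420]) gives pq = 3660.

3660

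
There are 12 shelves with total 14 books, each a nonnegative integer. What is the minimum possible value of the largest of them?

Some value must be at least ⌈14/12⌉ = 2, since 12 × 1 = 12 < 14.
Taking 10 copies of 1 and 2 copies of 2 gives exactly 14, so 2 is attained.

2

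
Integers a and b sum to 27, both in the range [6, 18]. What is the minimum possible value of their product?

For a fixed sum, ab is smallest when a and b are as far apart as possible.
The extreme feasible split is a = 9, b = 18, giving ab = 162.

162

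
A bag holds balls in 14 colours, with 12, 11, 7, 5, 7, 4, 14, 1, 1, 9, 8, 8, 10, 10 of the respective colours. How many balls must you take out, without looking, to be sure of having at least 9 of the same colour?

90

In the worst case you take as many as possible of each colour without reaching 9: 8 + 8 + 7 + 5 + 7 + 4 + 8 + 1 + 1 + 8 + 8 + 8 + 8 + 8 = 89.
The next one must give 9 of some colour, so 89 + 1 = 90.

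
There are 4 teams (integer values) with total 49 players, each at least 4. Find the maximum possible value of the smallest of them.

12

The average is 49/4 < 13, so some value is ≤ 12.
Achievable: 3 of them at 12 and 1 at 13 total 49.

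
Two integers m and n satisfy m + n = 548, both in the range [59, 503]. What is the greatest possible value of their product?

With m + n fixed, mn peaks when the two are closest together.
Taking m = 274 and n = 274 (both in [59, 503]) gives mn = 75076.

75076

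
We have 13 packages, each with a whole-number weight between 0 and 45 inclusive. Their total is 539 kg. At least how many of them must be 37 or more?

8

Each value short of 37 is at most 36, costing at least 45 − 36 = 9 against the maximum total of 585.
We can afford to lose at most 585 − 539 = 46, so at most ⌊46/9⌋ = 5 fall short, and at least 8 are ≥ 37.
Exactly 8 works: 8 values at 45 and 5 at 36 total 540; lower one of the high values by 1 (still ≥ 37) to hit 539.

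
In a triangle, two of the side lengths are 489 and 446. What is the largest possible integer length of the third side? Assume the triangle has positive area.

The third side must be less than 489 + 446 = 935.
The largest integer below 935 is 934.

934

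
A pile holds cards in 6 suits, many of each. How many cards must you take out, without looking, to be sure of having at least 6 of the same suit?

You could draw 5 of every suit without reaching 6 of any — 30 in all.
One more forces 6 of some suit, so 30 + 1 = 31.

31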